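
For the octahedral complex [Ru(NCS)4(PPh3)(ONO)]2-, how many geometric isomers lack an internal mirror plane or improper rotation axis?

0

In an octahedral complex each vertex has one trans partner and four cis neighbours.
The distinct arrangements are (2 in all): PPh3 and ONO mutually trans; PPh3 and ONO mutually cis.
Each arrangement has an internal mirror plane or centre of symmetry, so none is chiral.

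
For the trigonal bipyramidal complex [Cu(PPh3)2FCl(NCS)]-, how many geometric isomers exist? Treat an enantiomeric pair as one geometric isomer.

7

A trigonal bipyramid has two axial and three equatorial sites, which are chemically inequivalent.
Placing the ligands in turn and identifying arrangements related by rotation or reflection leaves 7 distinct geometric isomers.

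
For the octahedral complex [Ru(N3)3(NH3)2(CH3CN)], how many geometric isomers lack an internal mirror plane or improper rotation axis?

An octahedron has six vertices in three trans pairs; every non-trans pair is cis.
Systematic placement gives 3 geometric isomers: N3 mer, NH3 trans; N3 fac, NH3 cis; N3 mer, NH3 cis.
Each arrangement has an internal mirror plane or centre of symmetry, so none is chiral.

0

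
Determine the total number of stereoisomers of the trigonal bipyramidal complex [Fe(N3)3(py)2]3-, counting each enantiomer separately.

3

Systematic placement gives 3 geometric isomers: py both equatorial; py one axial, one equatorial; py both axial.
Each arrangement has an internal mirror plane or centre of symmetry, so none is chiral.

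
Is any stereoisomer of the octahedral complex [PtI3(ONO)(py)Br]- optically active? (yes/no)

The six octahedral sites form three mutually perpendicular trans pairs.
The distinct arrangements are (4 in all): I mer (3 arrangements); I fac (chiral).
One of these lacks any improper symmetry element and so occurs as an enantiomeric pair, giving 4 + 1 = 5 stereoisomers in total.

yes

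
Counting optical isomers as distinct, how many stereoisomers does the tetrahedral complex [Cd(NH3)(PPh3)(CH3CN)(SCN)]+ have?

In a tetrahedral complex all four positions are equivalent and every pair of ligands is adjacent — there is no cis/trans distinction.
Only one geometric arrangement is possible; it has no improper symmetry element, so it exists as a pair of enantiomers (2 stereoisomers).

2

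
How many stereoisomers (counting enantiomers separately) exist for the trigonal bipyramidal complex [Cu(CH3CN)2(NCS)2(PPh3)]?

Systematic enumeration (placing each ligand type in turn and discarding arrangements equivalent by rotation or reflection) gives 5 geometric isomers.
One of these lacks any improper symmetry element and so occurs as an enantiomeric pair, giving 5 + 1 = 6 stereoisomers in total.

6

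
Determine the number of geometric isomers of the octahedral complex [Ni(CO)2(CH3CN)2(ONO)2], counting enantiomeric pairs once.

There are 5 geometric isomers: CO trans, CH3CN trans, ONO trans; CO cis, CH3CN trans, ONO cis; CO cis, CH3CN cis, ONO trans; CO cis, CH3CN cis, ONO cis (chiral); CO trans, CH3CN cis, ONO cis.

5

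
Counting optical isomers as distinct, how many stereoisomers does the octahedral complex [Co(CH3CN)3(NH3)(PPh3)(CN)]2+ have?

An octahedron has six vertices in three trans pairs; every non-trans pair is cis.
The distinct arrangements are (4 in all): CH3CN mer (3 arrangements); CH3CN fac (chiral).
One of these lacks any improper symmetry element and so occurs as an enantiomeric pair, giving 4 + 1 = 5 stereoisomers in total.

5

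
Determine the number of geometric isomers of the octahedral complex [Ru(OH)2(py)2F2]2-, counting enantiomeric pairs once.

The distinct arrangements are (5 in all): OH trans, py trans, F trans; OH cis, py cis, F trans; OH cis, py trans, F cis; OH cis, py cis, F cis (chiral); OH trans, py cis, F cis.

5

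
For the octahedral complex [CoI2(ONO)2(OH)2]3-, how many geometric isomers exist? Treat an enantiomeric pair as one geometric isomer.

An octahedron has six vertices in three trans pairs; every non-trans pair is cis.
Working through the distinct placements yields 5 geometric isomers: I trans, ONO trans, OH trans; I trans, ONO cis, OH cis; I cis, ONO trans, OH cis; I cis, ONO cis, OH cis (chiral); I cis, ONO cis, OH trans.

5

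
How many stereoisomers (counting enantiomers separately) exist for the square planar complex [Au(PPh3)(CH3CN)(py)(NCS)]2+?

A square has two trans pairs of vertices; adjacent vertices are cis.
There are 3 geometric isomers: (CH3CN/PPh3 trans, NCS/py trans); (CH3CN/py trans, NCS/PPh3 trans); (CH3CN/NCS trans, PPh3/py trans).
Each arrangement has an internal mirror plane or centre of symmetry, so none is chiral.

3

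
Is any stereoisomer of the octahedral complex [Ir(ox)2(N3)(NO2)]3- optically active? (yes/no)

yes

Each ox is bidentate and must span two cis positions.
There are 2 geometric isomers: N3 and NO2 mutually trans; N3 and NO2 mutually cis (chiral).
One of these lacks any improper symmetry element and so occurs as an enantiomeric pair, giving 2 + 1 = 3 stereoisomers in total.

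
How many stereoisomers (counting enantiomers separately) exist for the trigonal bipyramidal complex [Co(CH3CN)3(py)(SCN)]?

4

There are 4 geometric isomers: py equatorial, SCN equatorial; py equatorial, SCN axial; py axial, SCN equatorial; py axial, SCN axial.
Each arrangement has an internal mirror plane or centre of symmetry, so none is chiral.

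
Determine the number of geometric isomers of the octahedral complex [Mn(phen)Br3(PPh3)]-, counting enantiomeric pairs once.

An octahedron has six vertices in three trans pairs; every non-trans pair is cis.
Each phen is bidentate and must span two cis positions.
There are 2 geometric isomers: Br mer; Br fac.

2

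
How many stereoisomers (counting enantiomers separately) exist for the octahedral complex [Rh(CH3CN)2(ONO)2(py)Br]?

In an octahedral complex each vertex has one trans partner and four cis neighbours.
The distinct arrangements are (6 in all): CH3CN cis, ONO cis (3 arrangements, 2 chiral); CH3CN cis, ONO trans; CH3CN trans, ONO cis; CH3CN trans, ONO trans.
Of these, 2 lack any improper symmetry element and so occur as enantiomeric pairs, giving 6 + 2 = 8 stereoisomers in total.

8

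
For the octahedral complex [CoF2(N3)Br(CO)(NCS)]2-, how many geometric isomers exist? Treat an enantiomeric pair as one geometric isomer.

The six octahedral sites form three mutually perpendicular trans pairs.
Exhaustive case analysis gives 9 geometric isomers.

9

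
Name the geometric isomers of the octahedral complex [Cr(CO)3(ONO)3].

In an octahedral complex each vertex has one trans partner and four cis neighbours.
The distinct arrangements are (2 in all): CO mer; CO fac.

fac and mer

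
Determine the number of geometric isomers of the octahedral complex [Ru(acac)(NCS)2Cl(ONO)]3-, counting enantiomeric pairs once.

4

In an octahedral complex each vertex has one trans partner and four cis neighbours.
Each acac is bidentate and must span two cis positions.
Working through the distinct placements yields 4 geometric isomers: NCS cis (3 arrangements, 2 chiral); NCS trans.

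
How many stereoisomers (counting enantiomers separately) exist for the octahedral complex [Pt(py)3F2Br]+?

An octahedron has six vertices in three trans pairs; every non-trans pair is cis.
The distinct arrangements are (3 in all): py mer, F cis; py mer, F trans; py fac, F cis.
Each arrangement has an internal mirror plane or centre of symmetry, so none is chiral.

3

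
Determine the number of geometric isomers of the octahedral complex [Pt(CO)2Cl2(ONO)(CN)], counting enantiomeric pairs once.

6

The six octahedral sites form three mutually perpendicular trans pairs.
Systematic placement gives 6 geometric isomers: CO cis, Cl cis (3 arrangements, 2 chiral); CO cis, Cl trans; CO trans, Cl cis; CO trans, Cl trans.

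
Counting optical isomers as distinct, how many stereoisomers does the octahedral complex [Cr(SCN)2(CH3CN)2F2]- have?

6

In an octahedral complex each vertex has one trans partner and four cis neighbours.
There are 5 geometric isomers: SCN trans, CH3CN trans, F trans; SCN cis, CH3CN trans, F cis; SCN trans, CH3CN cis, F cis; SCN cis, CH3CN cis, F cis (chiral); SCN cis, CH3CN cis, F trans.
One of these lacks any improper symmetry element and so occurs as an enantiomeric pair, giving 5 + 1 = 6 stereoisomers in total.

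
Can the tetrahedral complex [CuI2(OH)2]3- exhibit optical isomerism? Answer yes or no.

All four vertices of a tetrahedron are equivalent and mutually adjacent, so cis/trans isomerism cannot arise.
Only one geometric arrangement is possible.

no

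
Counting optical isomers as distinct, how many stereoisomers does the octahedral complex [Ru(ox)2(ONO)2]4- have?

The six octahedral sites form three mutually perpendicular trans pairs.
Each ox is bidentate and must span two cis positions.
Working through the distinct placements yields 2 geometric isomers: ONO trans; ONO cis (chiral).
One of these lacks any improper symmetry element and so occurs as an enantiomeric pair, giving 2 + 1 = 3 stereoisomers in total.

3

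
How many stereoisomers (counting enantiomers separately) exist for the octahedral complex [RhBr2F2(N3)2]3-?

6

An octahedron has six vertices in three trans pairs; every non-trans pair is cis.
The distinct arrangements are (5 in all): Br trans, F trans, N3 trans; Br trans, F cis, N3 cis; Br cis, F cis, N3 trans; Br cis, F cis, N3 cis (chiral); Br cis, F trans, N3 cis.
One of these lacks any improper symmetry element and so occurs as an enantiomeric pair, giving 5 + 1 = 6 stereoisomers in total.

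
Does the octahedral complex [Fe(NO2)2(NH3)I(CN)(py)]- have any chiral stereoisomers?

Systematic enumeration (placing each ligand type in turn and discarding arrangements equivalent by rotation or reflection) gives 9 geometric isomers.
Of these, 6 lack any improper symmetry element and so occur as enantiomeric pairs, giving 9 + 6 = 15 stereoisomers in total.

yes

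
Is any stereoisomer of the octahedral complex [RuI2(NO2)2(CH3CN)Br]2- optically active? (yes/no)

yes

The six octahedral sites form three mutually perpendicular trans pairs.
Systematic placement gives 6 geometric isomers: I trans, NO2 trans; I cis, NO2 cis (3 arrangements, 2 chiral); I cis, NO2 trans; I trans, NO2 cis.
Of these, 2 lack any improper symmetry element and so occur as enantiomeric pairs, giving 6 + 2 = 8 stereoisomers in total.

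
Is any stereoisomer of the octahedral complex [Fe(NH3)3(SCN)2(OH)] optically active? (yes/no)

In an octahedral complex each vertex has one trans partner and four cis neighbours.
The distinct arrangements are (3 in all): NH3 mer, SCN trans; NH3 mer, SCN cis; NH3 fac, SCN cis.
Each arrangement has an internal mirror plane or centre of symmetry, so none is chiral.

no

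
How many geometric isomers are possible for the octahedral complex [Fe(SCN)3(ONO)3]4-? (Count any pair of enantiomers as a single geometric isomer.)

An octahedron has six vertices in three trans pairs; every non-trans pair is cis.
Working through the distinct placements yields 2 geometric isomers: SCN mer; SCN fac.

2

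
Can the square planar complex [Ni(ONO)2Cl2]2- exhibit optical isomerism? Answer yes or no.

no

A square has two trans pairs of vertices; adjacent vertices are cis.
Systematic placement gives 2 geometric isomers: ONO cis; ONO trans.
Each arrangement has an internal mirror plane or centre of symmetry, so none is chiral.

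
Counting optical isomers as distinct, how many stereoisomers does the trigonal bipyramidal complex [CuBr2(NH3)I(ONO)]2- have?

10

In a trigonal bipyramid the two axial positions differ from the three equatorial ones.
Placing the ligands in turn and identifying arrangements related by rotation or reflection leaves 7 distinct geometric isomers.
Of these, 3 lack any improper symmetry element and so occur as enantiomeric pairs, giving 7 + 3 = 10 stereoisomers in total.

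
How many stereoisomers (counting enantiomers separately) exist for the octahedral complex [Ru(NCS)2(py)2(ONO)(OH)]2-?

In an octahedral complex each vertex has one trans partner and four cis neighbours.
Systematic placement gives 6 geometric isomers: NCS trans, py trans; NCS trans, py cis; NCS cis, py trans; NCS cis, py cis (3 arrangements, 2 chiral).
Of these, 2 lack any improper symmetry element and so occur as enantiomeric pairs, giving 6 + 2 = 8 stereoisomers in total.

8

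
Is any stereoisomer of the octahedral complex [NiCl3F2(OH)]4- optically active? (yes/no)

In an octahedral complex each vertex has one trans partner and four cis neighbours.
There are 3 geometric isomers: Cl mer, F cis; Cl mer, F trans; Cl fac, F cis.
Each arrangement has an internal mirror plane or centre of symmetry, so none is chiral.

no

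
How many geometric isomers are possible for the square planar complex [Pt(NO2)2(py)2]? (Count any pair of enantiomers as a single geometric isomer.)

2

In a square planar complex each vertex has one trans partner and two cis neighbours.
Working through the distinct placements yields 2 geometric isomers: NO2 cis; NO2 trans.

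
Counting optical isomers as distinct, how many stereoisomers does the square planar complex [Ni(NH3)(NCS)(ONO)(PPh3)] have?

A square has two trans pairs of vertices; adjacent vertices are cis.
Working through the distinct placements yields 3 geometric isomers: (NCS/ONO trans, NH3/PPh3 trans); (NCS/PPh3 trans, NH3/ONO trans); (NCS/NH3 trans, ONO/PPh3 trans).
Each arrangement has an internal mirror plane or centre of symmetry, so none is chiral.

3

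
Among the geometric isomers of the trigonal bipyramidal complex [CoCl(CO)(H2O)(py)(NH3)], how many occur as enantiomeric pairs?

In a trigonal bipyramid the two axial positions differ from the three equatorial ones.
Exhaustive case analysis gives 10 geometric isomers.
Of these, 10 lack any improper symmetry element and so occur as enantiomeric pairs, giving 10 + 10 = 20 stereoisomers in total.

10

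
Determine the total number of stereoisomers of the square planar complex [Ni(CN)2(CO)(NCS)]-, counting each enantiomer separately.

2

A square has two trans pairs of vertices; adjacent vertices are cis.
There are 2 geometric isomers: CN cis; CN trans.
Each arrangement has an internal mirror plane or centre of symmetry, so none is chiral.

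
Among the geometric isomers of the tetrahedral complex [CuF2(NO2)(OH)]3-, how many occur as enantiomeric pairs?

Only one geometric arrangement is possible.

0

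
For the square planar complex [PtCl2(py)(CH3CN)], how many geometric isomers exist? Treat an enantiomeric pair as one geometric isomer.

2

A square has two trans pairs of vertices; adjacent vertices are cis.
The distinct arrangements are (2 in all): Cl cis; Cl trans.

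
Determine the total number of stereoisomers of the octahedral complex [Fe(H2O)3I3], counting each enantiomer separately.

Systematic placement gives 2 geometric isomers: H2O mer; H2O fac.
Each arrangement has an internal mirror plane or centre of symmetry, so none is chiral.

2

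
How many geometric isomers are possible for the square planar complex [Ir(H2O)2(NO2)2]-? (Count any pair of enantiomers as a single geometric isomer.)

2

A square has two trans pairs of vertices; adjacent vertices are cis.
Working through the distinct placements yields 2 geometric isomers: H2O cis; H2O trans.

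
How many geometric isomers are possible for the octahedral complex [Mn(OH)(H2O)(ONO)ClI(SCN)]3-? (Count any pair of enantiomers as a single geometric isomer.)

The six octahedral sites form three mutually perpendicular trans pairs.
Systematic enumeration (placing each ligand type in turn and discarding arrangements equivalent by rotation or reflection) gives 15 geometric isomers.

15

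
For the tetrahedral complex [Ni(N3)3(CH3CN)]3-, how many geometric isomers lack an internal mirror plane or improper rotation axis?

0

All four vertices of a tetrahedron are equivalent and mutually adjacent, so cis/trans isomerism cannot arise.
Only one geometric arrangement is possible.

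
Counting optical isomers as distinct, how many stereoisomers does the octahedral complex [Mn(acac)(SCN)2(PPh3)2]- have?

4

Each acac is bidentate and must span two cis positions.
The distinct arrangements are (3 in all): SCN cis, PPh3 trans; SCN cis, PPh3 cis (chiral); SCN trans, PPh3 cis.
One of these lacks any improper symmetry element and so occurs as an enantiomeric pair, giving 3 + 1 = 4 stereoisomers in total.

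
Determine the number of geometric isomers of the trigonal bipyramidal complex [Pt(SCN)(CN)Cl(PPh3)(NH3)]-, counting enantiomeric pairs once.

10

A trigonal bipyramid has two axial and three equatorial sites, which are chemically inequivalent.
Exhaustive case analysis gives 10 geometric isomers.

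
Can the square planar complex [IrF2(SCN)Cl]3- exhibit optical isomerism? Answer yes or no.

In a square planar complex each vertex has one trans partner and two cis neighbours.
Systematic placement gives 2 geometric isomers: F cis; F trans.
Each arrangement has an internal mirror plane or centre of symmetry, so none is chiral.

no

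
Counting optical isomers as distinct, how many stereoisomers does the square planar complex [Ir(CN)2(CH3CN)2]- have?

In a square planar complex each vertex has one trans partner and two cis neighbours.
Working through the distinct placements yields 2 geometric isomers: CN cis; CN trans.
Each arrangement has an internal mirror plane or centre of symmetry, so none is chiral.

2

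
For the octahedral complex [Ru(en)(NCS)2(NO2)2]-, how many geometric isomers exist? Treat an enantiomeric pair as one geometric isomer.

3

Each en is bidentate and must span two cis positions.
Systematic placement gives 3 geometric isomers: NCS trans, NO2 cis; NCS cis, NO2 cis (chiral); NCS cis, NO2 trans.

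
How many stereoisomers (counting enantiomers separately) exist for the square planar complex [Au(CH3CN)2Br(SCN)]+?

In a square planar complex each vertex has one trans partner and two cis neighbours.
Systematic placement gives 2 geometric isomers: CH3CN cis; CH3CN trans.
Each arrangement has an internal mirror plane or centre of symmetry, so none is chiral.

2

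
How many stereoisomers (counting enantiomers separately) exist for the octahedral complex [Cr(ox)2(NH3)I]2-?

In an octahedral complex each vertex has one trans partner and four cis neighbours.
Each ox is bidentate and must span two cis positions.
There are 2 geometric isomers: NH3 and I mutually trans; NH3 and I mutually cis (chiral).
One of these lacks any improper symmetry element and so occurs as an enantiomeric pair, giving 2 + 1 = 3 stereoisomers in total.

3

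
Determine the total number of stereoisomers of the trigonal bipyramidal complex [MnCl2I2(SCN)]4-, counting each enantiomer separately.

In a trigonal bipyramid the two axial positions differ from the three equatorial ones.
Systematic enumeration (placing each ligand type in turn and discarding arrangements equivalent by rotation or reflection) gives 5 geometric isomers.
One of these lacks any improper symmetry element and so occurs as an enantiomeric pair, giving 5 + 1 = 6 stereoisomers in total.

6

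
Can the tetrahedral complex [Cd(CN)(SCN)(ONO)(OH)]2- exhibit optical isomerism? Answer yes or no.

yes

Only one geometric arrangement is possible; it has no improper symmetry element, so it exists as a pair of enantiomers (2 stereoisomers).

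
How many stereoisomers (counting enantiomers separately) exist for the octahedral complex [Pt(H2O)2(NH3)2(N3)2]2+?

Systematic placement gives 5 geometric isomers: H2O trans, NH3 trans, N3 trans; H2O trans, NH3 cis, N3 cis; H2O cis, NH3 trans, N3 cis; H2O cis, NH3 cis, N3 cis (chiral); H2O cis, NH3 cis, N3 trans.
One of these lacks any improper symmetry element and so occurs as an enantiomeric pair, giving 5 + 1 = 6 stereoisomers in total.

6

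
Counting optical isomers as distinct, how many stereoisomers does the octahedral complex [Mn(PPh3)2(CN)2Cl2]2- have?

6

In an octahedral complex each vertex has one trans partner and four cis neighbours.
Working through the distinct placements yields 5 geometric isomers: PPh3 trans, CN trans, Cl trans; PPh3 cis, CN trans, Cl cis; PPh3 trans, CN cis, Cl cis; PPh3 cis, CN cis, Cl cis (chiral); PPh3 cis, CN cis, Cl trans.
One of these lacks any improper symmetry element and so occurs as an enantiomeric pair, giving 5 + 1 = 6 stereoisomers in total.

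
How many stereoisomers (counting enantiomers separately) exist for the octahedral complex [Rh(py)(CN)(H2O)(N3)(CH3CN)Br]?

30

Placing the ligands in turn and identifying arrangements related by rotation or reflection leaves 15 distinct geometric isomers.
Of these, 15 lack any improper symmetry element and so occur as enantiomeric pairs, giving 15 + 15 = 30 stereoisomers in total.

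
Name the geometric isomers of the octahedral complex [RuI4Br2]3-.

cis and trans

An octahedron has six vertices in three trans pairs; every non-trans pair is cis.
Systematic placement gives 2 geometric isomers: Br trans; Br cis.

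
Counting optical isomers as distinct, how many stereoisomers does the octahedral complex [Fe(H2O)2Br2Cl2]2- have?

6

In an octahedral complex each vertex has one trans partner and four cis neighbours.
Systematic placement gives 5 geometric isomers: H2O trans, Br trans, Cl trans; H2O cis, Br trans, Cl cis; H2O trans, Br cis, Cl cis; H2O cis, Br cis, Cl cis (chiral); H2O cis, Br cis, Cl trans.
One of these lacks any improper symmetry element and so occurs as an enantiomeric pair, giving 5 + 1 = 6 stereoisomers in total.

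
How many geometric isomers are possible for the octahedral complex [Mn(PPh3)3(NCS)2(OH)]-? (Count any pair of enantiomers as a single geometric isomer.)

Systematic placement gives 3 geometric isomers: PPh3 mer, NCS trans; PPh3 mer, NCS cis; PPh3 fac, NCS cis.

3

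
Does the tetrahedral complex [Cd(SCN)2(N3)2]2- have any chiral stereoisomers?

no

All four vertices of a tetrahedron are equivalent and mutually adjacent, so cis/trans isomerism cannot arise.
Only one geometric arrangement is possible.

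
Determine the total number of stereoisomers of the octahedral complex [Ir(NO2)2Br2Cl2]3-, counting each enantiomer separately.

6

The six octahedral sites form three mutually perpendicular trans pairs.
The distinct arrangements are (5 in all): NO2 trans, Br trans, Cl trans; NO2 cis, Br trans, Cl cis; NO2 trans, Br cis, Cl cis; NO2 cis, Br cis, Cl cis (chiral); NO2 cis, Br cis, Cl trans.
One of these lacks any improper symmetry element and so occurs as an enantiomeric pair, giving 5 + 1 = 6 stereoisomers in total.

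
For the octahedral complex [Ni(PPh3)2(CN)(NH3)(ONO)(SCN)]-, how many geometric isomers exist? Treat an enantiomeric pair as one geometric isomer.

The six octahedral sites form three mutually perpendicular trans pairs.
Placing the ligands in turn and identifying arrangements related by rotation or reflection leaves 9 distinct geometric isomers.

9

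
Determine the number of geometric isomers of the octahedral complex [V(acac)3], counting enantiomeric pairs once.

1

In an octahedral complex each vertex has one trans partner and four cis neighbours.
Each acac is bidentate and must span two cis positions.
Only one geometric arrangement is possible; it has no improper symmetry element, so it exists as a pair of enantiomers (2 stereoisomers).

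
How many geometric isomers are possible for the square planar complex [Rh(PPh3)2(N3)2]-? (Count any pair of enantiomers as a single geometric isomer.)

A square has two trans pairs of vertices; adjacent vertices are cis.
The distinct arrangements are (2 in all): PPh3 cis; PPh3 trans.

2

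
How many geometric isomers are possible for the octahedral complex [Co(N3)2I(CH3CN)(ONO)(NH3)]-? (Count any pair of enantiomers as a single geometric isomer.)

An octahedron has six vertices in three trans pairs; every non-trans pair is cis.
Exhaustive case analysis gives 9 geometric isomers.

9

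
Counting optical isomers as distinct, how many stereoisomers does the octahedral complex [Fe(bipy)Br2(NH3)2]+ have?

The six octahedral sites form three mutually perpendicular trans pairs.
Each bipy is bidentate and must span two cis positions.
The distinct arrangements are (3 in all): Br trans, NH3 cis; Br cis, NH3 cis (chiral); Br cis, NH3 trans.
One of these lacks any improper symmetry element and so occurs as an enantiomeric pair, giving 3 + 1 = 4 stereoisomers in total.

4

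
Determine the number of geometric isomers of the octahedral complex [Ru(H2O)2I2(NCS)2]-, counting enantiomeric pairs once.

An octahedron has six vertices in three trans pairs; every non-trans pair is cis.
Systematic placement gives 5 geometric isomers: H2O trans, I trans, NCS trans; H2O trans, I cis, NCS cis; H2O cis, I cis, NCS trans; H2O cis, I cis, NCS cis (chiral); H2O cis, I trans, NCS cis.

5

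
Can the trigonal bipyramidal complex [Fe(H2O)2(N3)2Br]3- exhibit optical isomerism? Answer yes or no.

In a trigonal bipyramid the two axial positions differ from the three equatorial ones.
Placing the ligands in turn and identifying arrangements related by rotation or reflection leaves 5 distinct geometric isomers.
One of these lacks any improper symmetry element and so occurs as an enantiomeric pair, giving 5 + 1 = 6 stereoisomers in total.

yes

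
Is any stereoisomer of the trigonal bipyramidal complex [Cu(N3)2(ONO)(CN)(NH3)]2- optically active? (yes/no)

In a trigonal bipyramid the two axial positions differ from the three equatorial ones.
Placing the ligands in turn and identifying arrangements related by rotation or reflection leaves 7 distinct geometric isomers.
Of these, 3 lack any improper symmetry element and so occur as enantiomeric pairs, giving 7 + 3 = 10 stereoisomers in total.

yes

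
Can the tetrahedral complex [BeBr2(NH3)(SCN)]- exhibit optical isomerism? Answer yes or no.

no

Only one geometric arrangement is possible.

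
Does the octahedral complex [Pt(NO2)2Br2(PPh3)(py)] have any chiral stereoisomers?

In an octahedral complex each vertex has one trans partner and four cis neighbours.
The distinct arrangements are (6 in all): NO2 trans, Br trans; NO2 cis, Br trans; NO2 cis, Br cis (3 arrangements, 2 chiral); NO2 trans, Br cis.
Of these, 2 lack any improper symmetry element and so occur as enantiomeric pairs, giving 6 + 2 = 8 stereoisomers in total.

yes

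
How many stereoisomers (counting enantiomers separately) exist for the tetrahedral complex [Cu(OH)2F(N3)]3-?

In a tetrahedral complex all four positions are equivalent and every pair of ligands is adjacent — there is no cis/trans distinction.
Only one geometric arrangement is possible.

1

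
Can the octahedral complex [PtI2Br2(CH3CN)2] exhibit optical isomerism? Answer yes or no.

An octahedron has six vertices in three trans pairs; every non-trans pair is cis.
Working through the distinct placements yields 5 geometric isomers: I trans, Br trans, CH3CN trans; I cis, Br trans, CH3CN cis; I trans, Br cis, CH3CN cis; I cis, Br cis, CH3CN cis (chiral); I cis, Br cis, CH3CN trans.
One of these lacks any improper symmetry element and so occurs as an enantiomeric pair, giving 5 + 1 = 6 stereoisomers in total.

yes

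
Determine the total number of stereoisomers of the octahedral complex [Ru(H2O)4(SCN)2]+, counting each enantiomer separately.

Working through the distinct placements yields 2 geometric isomers: SCN trans; SCN cis.
Each arrangement has an internal mirror plane or centre of symmetry, so none is chiral.

2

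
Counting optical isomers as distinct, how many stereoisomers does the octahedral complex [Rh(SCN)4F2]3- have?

There are 2 geometric isomers: F trans; F cis.
Each arrangement has an internal mirror plane or centre of symmetry, so none is chiral.

2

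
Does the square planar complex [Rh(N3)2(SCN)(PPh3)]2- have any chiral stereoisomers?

A square has two trans pairs of vertices; adjacent vertices are cis.
The distinct arrangements are (2 in all): N3 cis; N3 trans.
Each arrangement has an internal mirror plane or centre of symmetry, so none is chiral.

no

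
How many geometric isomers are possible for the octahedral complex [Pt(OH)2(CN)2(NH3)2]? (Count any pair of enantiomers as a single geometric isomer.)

The six octahedral sites form three mutually perpendicular trans pairs.
Working through the distinct placements yields 5 geometric isomers: OH trans, CN trans, NH3 trans; OH cis, CN trans, NH3 cis; OH trans, CN cis, NH3 cis; OH cis, CN cis, NH3 cis (chiral); OH cis, CN cis, NH3 trans.

5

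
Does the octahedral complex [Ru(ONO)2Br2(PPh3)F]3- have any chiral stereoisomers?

In an octahedral complex each vertex has one trans partner and four cis neighbours.
There are 6 geometric isomers: ONO cis, Br trans; ONO trans, Br trans; ONO cis, Br cis (3 arrangements, 2 chiral); ONO trans, Br cis.
Of these, 2 lack any improper symmetry element and so occur as enantiomeric pairs, giving 6 + 2 = 8 stereoisomers in total.

yes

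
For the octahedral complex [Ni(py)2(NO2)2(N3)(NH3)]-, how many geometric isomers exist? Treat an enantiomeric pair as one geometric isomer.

6

Systematic placement gives 6 geometric isomers: py trans, NO2 trans; py cis, NO2 cis (3 arrangements, 2 chiral); py trans, NO2 cis; py cis, NO2 trans.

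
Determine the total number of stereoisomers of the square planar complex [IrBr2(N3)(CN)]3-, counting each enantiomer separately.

In a square planar complex each vertex has one trans partner and two cis neighbours.
There are 2 geometric isomers: Br cis; Br trans.
Each arrangement has an internal mirror plane or centre of symmetry, so none is chiral.

2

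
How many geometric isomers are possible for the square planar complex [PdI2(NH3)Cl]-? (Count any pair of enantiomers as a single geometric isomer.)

2

In a square planar complex each vertex has one trans partner and two cis neighbours.
The distinct arrangements are (2 in all): I cis; I trans.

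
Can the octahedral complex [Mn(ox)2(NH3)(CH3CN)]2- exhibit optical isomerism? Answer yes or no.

yes

In an octahedral complex each vertex has one trans partner and four cis neighbours.
Each ox is bidentate and must span two cis positions.
There are 2 geometric isomers: NH3 and CH3CN mutually trans; NH3 and CH3CN mutually cis (chiral).
One of these lacks any improper symmetry element and so occurs as an enantiomeric pair, giving 2 + 1 = 3 stereoisomers in total.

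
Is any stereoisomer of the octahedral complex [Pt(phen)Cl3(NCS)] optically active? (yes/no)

Each phen is bidentate and must span two cis positions.
The distinct arrangements are (2 in all): Cl mer; Cl fac.
Each arrangement has an internal mirror plane or centre of symmetry, so none is chiral.

no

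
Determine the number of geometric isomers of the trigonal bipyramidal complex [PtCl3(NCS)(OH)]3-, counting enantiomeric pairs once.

4

In a trigonal bipyramid the two axial positions differ from the three equatorial ones.
The distinct arrangements are (4 in all): NCS equatorial, OH equatorial; NCS axial, OH equatorial; NCS equatorial, OH axial; NCS axial, OH axial.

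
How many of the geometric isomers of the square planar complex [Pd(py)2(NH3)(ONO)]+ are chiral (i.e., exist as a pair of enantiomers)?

A square has two trans pairs of vertices; adjacent vertices are cis.
The distinct arrangements are (2 in all): py cis; py trans.
Each arrangement has an internal mirror plane or centre of symmetry, so none is chiral.

0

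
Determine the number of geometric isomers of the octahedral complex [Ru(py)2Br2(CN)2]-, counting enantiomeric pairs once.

The distinct arrangements are (5 in all): py trans, Br trans, CN trans; py cis, Br trans, CN cis; py trans, Br cis, CN cis; py cis, Br cis, CN cis (chiral); py cis, Br cis, CN trans.

5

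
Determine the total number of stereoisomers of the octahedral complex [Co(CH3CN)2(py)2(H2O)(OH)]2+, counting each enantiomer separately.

The six octahedral sites form three mutually perpendicular trans pairs.
Systematic placement gives 6 geometric isomers: CH3CN trans, py trans; CH3CN trans, py cis; CH3CN cis, py trans; CH3CN cis, py cis (3 arrangements, 2 chiral).
Of these, 2 lack any improper symmetry element and so occur as enantiomeric pairs, giving 6 + 2 = 8 stereoisomers in total.

8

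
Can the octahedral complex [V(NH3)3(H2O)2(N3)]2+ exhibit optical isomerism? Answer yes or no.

An octahedron has six vertices in three trans pairs; every non-trans pair is cis.
Systematic placement gives 3 geometric isomers: NH3 mer, H2O trans; NH3 mer, H2O cis; NH3 fac, H2O cis.
Each arrangement has an internal mirror plane or centre of symmetry, so none is chiral.

no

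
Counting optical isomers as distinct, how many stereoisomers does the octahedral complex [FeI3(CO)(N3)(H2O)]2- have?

The six octahedral sites form three mutually perpendicular trans pairs.
Working through the distinct placements yields 4 geometric isomers: I mer (3 arrangements); I fac (chiral).
One of these lacks any improper symmetry element and so occurs as an enantiomeric pair, giving 4 + 1 = 5 stereoisomers in total.

5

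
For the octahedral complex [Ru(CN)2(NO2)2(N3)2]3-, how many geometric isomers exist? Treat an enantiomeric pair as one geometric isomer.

5

In an octahedral complex each vertex has one trans partner and four cis neighbours.
The distinct arrangements are (5 in all): CN trans, NO2 trans, N3 trans; CN trans, NO2 cis, N3 cis; CN cis, NO2 trans, N3 cis; CN cis, NO2 cis, N3 cis (chiral); CN cis, NO2 cis, N3 trans.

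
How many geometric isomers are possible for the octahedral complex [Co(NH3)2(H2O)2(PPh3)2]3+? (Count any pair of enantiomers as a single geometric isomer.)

In an octahedral complex each vertex has one trans partner and four cis neighbours.
Systematic placement gives 5 geometric isomers: NH3 trans, H2O trans, PPh3 trans; NH3 cis, H2O trans, PPh3 cis; NH3 cis, H2O cis, PPh3 trans; NH3 cis, H2O cis, PPh3 cis (chiral); NH3 trans, H2O cis, PPh3 cis.

5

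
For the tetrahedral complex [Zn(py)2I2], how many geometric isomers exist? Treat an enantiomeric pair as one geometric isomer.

All four vertices of a tetrahedron are equivalent and mutually adjacent, so cis/trans isomerism cannot arise.
Only one geometric arrangement is possible.

1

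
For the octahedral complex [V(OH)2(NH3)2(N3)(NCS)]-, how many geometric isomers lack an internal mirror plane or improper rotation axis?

2

The six octahedral sites form three mutually perpendicular trans pairs.
There are 6 geometric isomers: OH trans, NH3 trans; OH cis, NH3 cis (3 arrangements, 2 chiral); OH trans, NH3 cis; OH cis, NH3 trans.
Of these, 2 lack any improper symmetry element and so occur as enantiomeric pairs, giving 6 + 2 = 8 stereoisomers in total.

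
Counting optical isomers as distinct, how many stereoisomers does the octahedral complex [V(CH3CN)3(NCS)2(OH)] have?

3

The six octahedral sites form three mutually perpendicular trans pairs.
There are 3 geometric isomers: CH3CN mer, NCS cis; CH3CN mer, NCS trans; CH3CN fac, NCS cis.
Each arrangement has an internal mirror plane or centre of symmetry, so none is chiral.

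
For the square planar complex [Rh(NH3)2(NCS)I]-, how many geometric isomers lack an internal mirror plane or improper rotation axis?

In a square planar complex each vertex has one trans partner and two cis neighbours.
Working through the distinct placements yields 2 geometric isomers: NH3 cis; NH3 trans.
Each arrangement has an internal mirror plane or centre of symmetry, so none is chiral.

0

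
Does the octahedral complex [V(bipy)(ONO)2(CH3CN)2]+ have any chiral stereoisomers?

An octahedron has six vertices in three trans pairs; every non-trans pair is cis.
Each bipy is bidentate and must span two cis positions.
Working through the distinct placements yields 3 geometric isomers: ONO cis, CH3CN trans; ONO cis, CH3CN cis (chiral); ONO trans, CH3CN cis.
One of these lacks any improper symmetry element and so occurs as an enantiomeric pair, giving 3 + 1 = 4 stereoisomers in total.

yes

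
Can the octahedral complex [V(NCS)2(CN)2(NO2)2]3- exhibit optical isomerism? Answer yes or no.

yes

An octahedron has six vertices in three trans pairs; every non-trans pair is cis.
The distinct arrangements are (5 in all): NCS trans, CN trans, NO2 trans; NCS cis, CN trans, NO2 cis; NCS cis, CN cis, NO2 trans; NCS cis, CN cis, NO2 cis (chiral); NCS trans, CN cis, NO2 cis.
One of these lacks any improper symmetry element and so occurs as an enantiomeric pair, giving 5 + 1 = 6 stereoisomers in total.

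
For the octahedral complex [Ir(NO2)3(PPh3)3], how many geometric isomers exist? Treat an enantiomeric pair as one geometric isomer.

2

An octahedron has six vertices in three trans pairs; every non-trans pair is cis.
There are 2 geometric isomers: NO2 mer; NO2 fac.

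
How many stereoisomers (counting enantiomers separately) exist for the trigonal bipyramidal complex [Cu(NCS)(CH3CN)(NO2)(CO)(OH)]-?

In a trigonal bipyramid the two axial positions differ from the three equatorial ones.
Placing the ligands in turn and identifying arrangements related by rotation or reflection leaves 10 distinct geometric isomers.
Of these, 10 lack any improper symmetry element and so occur as enantiomeric pairs, giving 10 + 10 = 20 stereoisomers in total.

20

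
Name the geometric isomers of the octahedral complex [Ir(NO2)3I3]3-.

fac and mer

An octahedron has six vertices in three trans pairs; every non-trans pair is cis.
There are 2 geometric isomers: NO2 mer; NO2 fac.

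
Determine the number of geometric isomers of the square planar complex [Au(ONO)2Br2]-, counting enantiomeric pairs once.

2

There are 2 geometric isomers: ONO cis; ONO trans.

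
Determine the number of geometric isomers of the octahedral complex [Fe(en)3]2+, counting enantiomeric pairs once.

1

The six octahedral sites form three mutually perpendicular trans pairs.
Each en is bidentate and must span two cis positions.
Only one geometric arrangement is possible; it has no improper symmetry element, so it exists as a pair of enantiomers (2 stereoisomers).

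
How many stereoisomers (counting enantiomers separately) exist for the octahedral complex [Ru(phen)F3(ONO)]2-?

Each phen is bidentate and must span two cis positions.
There are 2 geometric isomers: F mer; F fac.
Each arrangement has an internal mirror plane or centre of symmetry, so none is chiral.

2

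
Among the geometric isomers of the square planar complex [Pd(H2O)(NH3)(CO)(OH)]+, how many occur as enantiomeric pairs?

Systematic placement gives 3 geometric isomers: (CO/NH3 trans, H2O/OH trans); (CO/OH trans, H2O/NH3 trans); (CO/H2O trans, NH3/OH trans).
Each arrangement has an internal mirror plane or centre of symmetry, so none is chiral.

0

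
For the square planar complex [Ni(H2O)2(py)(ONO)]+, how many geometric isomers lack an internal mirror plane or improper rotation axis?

A square has two trans pairs of vertices; adjacent vertices are cis.
Systematic placement gives 2 geometric isomers: H2O cis; H2O trans.
Each arrangement has an internal mirror plane or centre of symmetry, so none is chiral.

0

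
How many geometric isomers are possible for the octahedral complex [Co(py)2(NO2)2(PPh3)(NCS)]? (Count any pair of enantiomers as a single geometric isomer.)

In an octahedral complex each vertex has one trans partner and four cis neighbours.
There are 6 geometric isomers: py trans, NO2 cis; py cis, NO2 cis (3 arrangements, 2 chiral); py trans, NO2 trans; py cis, NO2 trans.

6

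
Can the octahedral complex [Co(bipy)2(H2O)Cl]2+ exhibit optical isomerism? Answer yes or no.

In an octahedral complex each vertex has one trans partner and four cis neighbours.
Each bipy is bidentate and must span two cis positions.
Working through the distinct placements yields 2 geometric isomers: H2O and Cl mutually trans; H2O and Cl mutually cis (chiral).
One of these lacks any improper symmetry element and so occurs as an enantiomeric pair, giving 2 + 1 = 3 stereoisomers in total.

yes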